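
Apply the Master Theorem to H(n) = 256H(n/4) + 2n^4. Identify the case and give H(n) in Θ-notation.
Master Theorem template: H(n) = a·H(n/b) + f(n).
Here: a=256, b=4, f(n)=2n^4
Compute log_b(a) = log_4(256) = 4.
f(n) = 2n^4 = Θ(n^4). Case 2: H(n) = Θ(n^4 log n).

Case 2: H(n) = Θ(n^4 log n)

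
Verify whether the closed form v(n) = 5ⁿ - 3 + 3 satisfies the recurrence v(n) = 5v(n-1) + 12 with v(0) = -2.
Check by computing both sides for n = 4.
From the recurrence with v(0) = -2:
  v(0) = -2, v(1) = 2, v(2) = 22, v(3) = 122, v(4) = 622
  so the recurrence gives v(4) = 622.
From the proposed closed form v(n) = 5ⁿ - 3 + 3:
  v(4) = 625.
The recurrence gives 622 but the closed form gives 625, so the closed form does not satisfy the recurrence.

No, the closed form is incorrect.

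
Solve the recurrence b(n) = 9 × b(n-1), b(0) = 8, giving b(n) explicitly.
Recurrence: b(n) = 9 × b(n-1), initial: b(0) = 8.
Each term is 9 times the previous, so this is geometric with ratio 9. After n steps: b(n) = b(0)·9ⁿ = 8·9ⁿ.

b(n) = 8·9ⁿ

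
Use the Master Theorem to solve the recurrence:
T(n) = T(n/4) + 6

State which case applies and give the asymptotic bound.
Master Theorem template: T(n) = a·T(n/b) + f(n).
Here: a=1, b=4, f(n)=6
Compute log_b(a) = log_4(1) = 0.
f(n) = 6 = Θ(1). Case 2: T(n) = Θ(log n).

Case 2: T(n) = Θ(log n)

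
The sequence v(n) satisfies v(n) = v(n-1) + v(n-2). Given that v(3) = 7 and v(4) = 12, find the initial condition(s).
Work backwards using v(k) = v(k+2) - v(k+1):
v(2) = v(4) - v(3) = 12 - 7 = 5
v(1) = v(3) - v(2) = 7 - 5 = 2
v(0) = v(2) - v(1) = 5 - 2 = 3

v(0) = 3, v(1) = 2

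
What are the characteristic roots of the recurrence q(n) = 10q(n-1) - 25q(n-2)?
Substitute q(n) = rⁿ and divide through by rⁿ⁻²: r² - 10r + 25 = 0
Factor: (r - 5)² = 0, so r = 5 (double root).
General solution: q(n) = (A + Bn)·5ⁿ

Characteristic: r² - 10r + 25 = 0, Roots: r = 5 (double root)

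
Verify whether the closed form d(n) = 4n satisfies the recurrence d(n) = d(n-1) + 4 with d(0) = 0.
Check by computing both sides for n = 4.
From the recurrence with d(0) = 0:
  d(0) = 0, d(1) = 4, d(2) = 8, d(3) = 12, d(4) = 16
  so the recurrence gives d(4) = 16.
From the proposed closed form d(n) = 4n:
  d(4) = 16.
Both sides give 16 at n = 4, and the initial condition(s) match, so the closed form is consistent.

Yes, the closed form is correct.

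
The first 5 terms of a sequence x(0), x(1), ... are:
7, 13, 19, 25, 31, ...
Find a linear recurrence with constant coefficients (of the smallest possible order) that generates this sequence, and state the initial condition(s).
Look for the lowest-order linear relation among consecutive terms.
Observation: consecutive differences are constant (= 6).
Check at n=2: 1·13 + 6 = 19. ✓

x(n) = x(n-1) + 6, x(0) = 7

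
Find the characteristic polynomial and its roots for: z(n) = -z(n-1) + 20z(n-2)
Substitute z(n) = rⁿ and divide through by rⁿ⁻²: r² + r - 20 = 0
Factor: (r - 4)(r + 5) = 0, so r = 4, -5.
General solution: z(n) = A·4ⁿ + B·(-5)ⁿ

Characteristic: r² + r - 20 = 0, Roots: r = 4, -5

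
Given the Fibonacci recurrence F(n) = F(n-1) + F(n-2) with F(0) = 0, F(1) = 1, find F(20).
Computing the sequence terms:
0, 1, 1, 2, 3, 5, 8, 13, 21, 34, 55, 89, 144, 233, 377, 610, 987, 1597, 2584, 4181, 6765

6765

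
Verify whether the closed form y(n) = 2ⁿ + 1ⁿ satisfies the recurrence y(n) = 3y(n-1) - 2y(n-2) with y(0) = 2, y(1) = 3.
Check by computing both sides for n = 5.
From the recurrence with y(0) = 2, y(1) = 3:
  y(0) = 2, y(1) = 3, y(2) = 5, y(3) = 9, y(4) = 17, y(5) = 33
  so the recurrence gives y(5) = 33.
From the proposed closed form y(n) = 2ⁿ + 1ⁿ:
  y(5) = 33.
Both sides give 33 at n = 5, and the initial condition(s) match, so the closed form is consistent.

Yes, the closed form is correct.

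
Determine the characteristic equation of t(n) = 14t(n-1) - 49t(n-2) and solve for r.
Substitute t(n) = rⁿ and divide through by rⁿ⁻²: r² - 14r + 49 = 0
Factor: (r - 7)² = 0, so r = 7 (double root).
General solution: t(n) = (A + Bn)·7ⁿ

Characteristic: r² - 14r + 49 = 0, Roots: r = 7 (double root)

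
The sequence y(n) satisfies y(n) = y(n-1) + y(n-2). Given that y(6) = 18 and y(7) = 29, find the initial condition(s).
Work backwards using y(k) = y(k+2) - y(k+1):
y(5) = y(7) - y(6) = 29 - 18 = 11
y(4) = y(6) - y(5) = 18 - 11 = 7
y(3) = y(5) - y(4) = 11 - 7 = 4
y(2) = y(4) - y(3) = 7 - 4 = 3
y(1) = y(3) - y(2) = 4 - 3 = 1
y(0) = y(2) - y(1) = 3 - 1 = 2

y(0) = 2, y(1) = 1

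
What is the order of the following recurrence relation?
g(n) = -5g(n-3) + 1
The order is the largest lag k for which g(n-k) appears. Here the deepest term is g(n-3) (the 1 term is non-homogeneous and does not affect the order), so the order is 3.

Order 3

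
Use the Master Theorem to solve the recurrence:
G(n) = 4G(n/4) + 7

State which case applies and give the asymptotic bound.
Master Theorem template: G(n) = a·G(n/b) + f(n).
Here: a=4, b=4, f(n)=7
Compute log_b(a) = log_4(4) = 1.
f(n) = 7 = O(n^(1-ε)) with ε = 1. Case 1: G(n) = Θ(n^log_b(a)) = Θ(n).

Case 1: G(n) = Θ(n)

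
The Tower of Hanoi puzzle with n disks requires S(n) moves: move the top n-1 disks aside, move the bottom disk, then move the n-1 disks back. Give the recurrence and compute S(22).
Moving n disks = move the top n-1 disks aside (S(n-1) moves) + move the largest disk (1 move) + move the n-1 disks back on top (S(n-1) moves), so S(n) = 2S(n-1) + 1, with S(1) = 1 (a single disk takes one move).
First terms: 1, 3, 7, 15, 31, 63, … — each is one less than a power of 2. Indeed S(n) + 1 = 2(S(n-1) + 1) with S(1) + 1 = 2, so S(n) + 1 = 2ⁿ and S(n) = 2ⁿ - 1.
Hence S(22) = 2^22 - 1 = 4194304 - 1 = 4194303.

S(n) = 2S(n-1) + 1, S(1) = 1; S(22) = 4194303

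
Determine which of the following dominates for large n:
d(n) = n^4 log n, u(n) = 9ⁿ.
Comparing growth rates:
Growth-rate hierarchy: log n ≺ any polynomial ≺ any exponential cⁿ (c>1) ≺ n! ≺ nⁿ.
exponential base 9 dominates polynomial degree 4 (with log factor) asymptotically.

u(n) grows faster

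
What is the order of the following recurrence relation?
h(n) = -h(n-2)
The order is the largest lag k for which h(n-k) appears. Here the deepest term is h(n-2), so the order is 2.

Order 2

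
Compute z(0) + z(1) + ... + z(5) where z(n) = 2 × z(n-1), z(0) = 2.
Computing the sequence terms: 2, 4, 8, 16, 32, 64
Adding these values together:

126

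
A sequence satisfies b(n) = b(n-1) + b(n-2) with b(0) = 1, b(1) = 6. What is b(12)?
Computing the sequence terms:
1, 6, 7, 13, 20, 33, 53, 86, 139, 225, 364, 589, 953

953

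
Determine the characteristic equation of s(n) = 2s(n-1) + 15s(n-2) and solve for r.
Substitute s(n) = rⁿ and divide through by rⁿ⁻²: r² - 2r - 15 = 0
Factor: (r - 5)(r + 3) = 0, so r = 5, -3.
General solution: s(n) = A·5ⁿ + B·(-3)ⁿ

Characteristic: r² - 2r - 15 = 0, Roots: r = 5, -3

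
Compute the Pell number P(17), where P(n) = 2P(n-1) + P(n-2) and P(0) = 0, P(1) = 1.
Computing the sequence terms:
0, 1, 2, 5, 12, 29, 70, 169, 408, 985, 2378, 5741, 13860, 33461, 80782, 195025, 470832, 1136689

1136689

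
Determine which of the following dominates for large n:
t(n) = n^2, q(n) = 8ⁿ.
Comparing growth rates:
Growth-rate hierarchy: log n ≺ any polynomial ≺ any exponential cⁿ (c>1) ≺ n! ≺ nⁿ.
exponential base 8 dominates polynomial degree 2 asymptotically.

q(n) grows faster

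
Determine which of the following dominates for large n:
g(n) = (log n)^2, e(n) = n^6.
Comparing growth rates:
Growth-rate hierarchy: log n ≺ any polynomial ≺ any exponential cⁿ (c>1) ≺ n! ≺ nⁿ.
polynomial degree 6 dominates polylogarithmic (log n)^2 asymptotically.

e(n) grows faster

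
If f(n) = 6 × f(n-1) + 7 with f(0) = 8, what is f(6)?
Computing step by step:
f(0) = 8
f(1) = 6 × 8 + 7 = 55
f(2) = 6 × 55 + 7 = 337
f(3) = 6 × 337 + 7 = 2029
f(4) = 6 × 2029 + 7 = 12181
f(5) = 6 × 12181 + 7 = 73093
f(6) = 6 × 73093 + 7 = 438565

438565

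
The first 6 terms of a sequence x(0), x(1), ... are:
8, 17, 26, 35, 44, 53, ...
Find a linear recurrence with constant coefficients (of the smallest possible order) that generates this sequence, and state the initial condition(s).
Look for the lowest-order linear relation among consecutive terms.
Observation: consecutive differences are constant (= 9).
Check at n=2: 1·17 + 9 = 26. ✓

x(n) = x(n-1) + 9, x(0) = 8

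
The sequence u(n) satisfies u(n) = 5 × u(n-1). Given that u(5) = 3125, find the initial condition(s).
In general u(n) = 5ⁿ · u(0). At n = 5: u(0) = u(5) / 5^5 = 3125 / 3125 = 1.

u(0) = 1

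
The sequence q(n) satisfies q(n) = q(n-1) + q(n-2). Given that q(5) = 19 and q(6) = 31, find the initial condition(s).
Work backwards using q(k) = q(k+2) - q(k+1):
q(4) = q(6) - q(5) = 31 - 19 = 12
q(3) = q(5) - q(4) = 19 - 12 = 7
q(2) = q(4) - q(3) = 12 - 7 = 5
q(1) = q(3) - q(2) = 7 - 5 = 2
q(0) = q(2) - q(1) = 5 - 2 = 3

q(0) = 3, q(1) = 2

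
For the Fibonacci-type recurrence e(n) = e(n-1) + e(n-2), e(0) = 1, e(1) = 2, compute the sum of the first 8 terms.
Computing the sequence terms: 1, 2, 3, 5, 8, 13, 21, 34
Adding these values together:

87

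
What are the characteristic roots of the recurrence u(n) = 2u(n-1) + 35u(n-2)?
Substitute u(n) = rⁿ and divide through by rⁿ⁻²: r² - 2r - 35 = 0
Factor: (r + 5)(r - 7) = 0, so r = -5, 7.
General solution: u(n) = A·(-5)ⁿ + B·7ⁿ

Characteristic: r² - 2r - 35 = 0, Roots: r = -5, 7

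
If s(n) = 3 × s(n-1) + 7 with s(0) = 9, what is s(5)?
Computing step by step:
s(0) = 9
s(1) = 3 × 9 + 7 = 34
s(2) = 3 × 34 + 7 = 109
s(3) = 3 × 109 + 7 = 334
s(4) = 3 × 334 + 7 = 1009
s(5) = 3 × 1009 + 7 = 3034

3034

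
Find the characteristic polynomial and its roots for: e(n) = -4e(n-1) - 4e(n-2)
Substitute e(n) = rⁿ and divide through by rⁿ⁻²: r² + 4r + 4 = 0
Factor: (r + 2)² = 0, so r = -2 (double root).
General solution: e(n) = (A + Bn)·(-2)ⁿ

Characteristic: r² + 4r + 4 = 0, Roots: r = -2 (double root)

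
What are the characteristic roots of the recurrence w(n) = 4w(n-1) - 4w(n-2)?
Substitute w(n) = rⁿ and divide through by rⁿ⁻²: r² - 4r + 4 = 0
Factor: (r - 2)² = 0, so r = 2 (double root).
General solution: w(n) = (A + Bn)·2ⁿ

Characteristic: r² - 4r + 4 = 0, Roots: r = 2 (double root)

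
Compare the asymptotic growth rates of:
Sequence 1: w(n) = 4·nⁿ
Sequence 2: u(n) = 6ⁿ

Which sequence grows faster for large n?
Comparing growth rates:
Growth-rate hierarchy: log n ≺ any polynomial ≺ any exponential cⁿ (c>1) ≺ n! ≺ nⁿ.
super-exponential nⁿ dominates exponential base 6 asymptotically.

w(n) grows faster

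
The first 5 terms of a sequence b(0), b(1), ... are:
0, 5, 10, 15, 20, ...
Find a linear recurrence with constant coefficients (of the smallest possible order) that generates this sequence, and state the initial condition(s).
Look for the lowest-order linear relation among consecutive terms.
Observation: consecutive differences are constant (= 5).
Check at n=2: 1·5 + 5 = 10. ✓

b(n) = b(n-1) + 5, b(0) = 0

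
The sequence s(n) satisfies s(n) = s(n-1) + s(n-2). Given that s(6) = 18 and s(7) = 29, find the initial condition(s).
Work backwards using s(k) = s(k+2) - s(k+1):
s(5) = s(7) - s(6) = 29 - 18 = 11
s(4) = s(6) - s(5) = 18 - 11 = 7
s(3) = s(5) - s(4) = 11 - 7 = 4
s(2) = s(4) - s(3) = 7 - 4 = 3
s(1) = s(3) - s(2) = 4 - 3 = 1
s(0) = s(2) - s(1) = 3 - 1 = 2

s(0) = 2, s(1) = 1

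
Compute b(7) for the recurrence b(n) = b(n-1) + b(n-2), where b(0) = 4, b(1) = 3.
Computing the sequence terms:
4, 3, 7, 10, 17, 27, 44, 71

71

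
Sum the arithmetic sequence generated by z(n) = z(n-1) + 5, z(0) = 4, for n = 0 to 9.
Computing the sequence terms: 4, 9, 14, 19, 24, 29, 34, 39, 44, 49
Adding these values together:

265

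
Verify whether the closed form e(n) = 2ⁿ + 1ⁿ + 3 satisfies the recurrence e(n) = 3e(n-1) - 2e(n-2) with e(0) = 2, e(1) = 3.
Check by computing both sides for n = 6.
From the recurrence with e(0) = 2, e(1) = 3:
  e(0) = 2, e(1) = 3, e(2) = 5, e(3) = 9, e(4) = 17, e(5) = 33, e(6) = 65
  so the recurrence gives e(6) = 65.
From the proposed closed form e(n) = 2ⁿ + 1ⁿ + 3:
  e(6) = 68.
The recurrence gives 65 but the closed form gives 68, so the closed form does not satisfy the recurrence.

No, the closed form is incorrect.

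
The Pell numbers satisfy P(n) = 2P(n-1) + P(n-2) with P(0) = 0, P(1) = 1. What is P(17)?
Computing the sequence terms:
0, 1, 2, 5, 12, 29, 70, 169, 408, 985, 2378, 5741, 13860, 33461, 80782, 195025, 470832, 1136689

1136689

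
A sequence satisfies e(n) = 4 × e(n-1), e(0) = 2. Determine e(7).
Computing step by step:
e(0) = 2
e(1) = 4 × 2 = 8
e(2) = 4 × 8 = 32
e(3) = 4 × 32 = 128
e(4) = 4 × 128 = 512
e(5) = 4 × 512 = 2048
e(6) = 4 × 2048 = 8192
e(7) = 4 × 8192 = 32768

32768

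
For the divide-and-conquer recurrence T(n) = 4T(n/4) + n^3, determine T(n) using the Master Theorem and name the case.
Master Theorem template: T(n) = a·T(n/b) + f(n).
Here: a=4, b=4, f(n)=n^3
Compute log_b(a) = log_4(4) = 1.
f(n) = n^3 = Ω(n^(1+ε)) with ε = 2, and the regularity condition holds (a·f(n/b) = (a/b^3)·f(n) with a/b^3 = 4^-2 < 1). Case 3: T(n) = Θ(f(n)) = Θ(n^3).

Case 3: T(n) = Θ(n^3)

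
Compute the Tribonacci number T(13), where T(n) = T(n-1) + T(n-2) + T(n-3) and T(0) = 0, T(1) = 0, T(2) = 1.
Computing the sequence terms:
0, 0, 1, 1, 2, 4, 7, 13, 24, 44, 81, 149, 274, 504

504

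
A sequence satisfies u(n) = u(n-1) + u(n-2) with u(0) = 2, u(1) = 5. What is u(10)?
Computing the sequence terms:
2, 5, 7, 12, 19, 31, 50, 81, 131, 212, 343

343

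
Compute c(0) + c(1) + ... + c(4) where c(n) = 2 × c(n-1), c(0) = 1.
Computing the sequence terms: 1, 2, 4, 8, 16
Adding these values together:

31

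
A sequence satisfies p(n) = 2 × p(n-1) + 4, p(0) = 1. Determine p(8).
Computing step by step:
p(0) = 1
p(1) = 2 × 1 + 4 = 6
p(2) = 2 × 6 + 4 = 16
p(3) = 2 × 16 + 4 = 36
p(4) = 2 × 36 + 4 = 76
p(5) = 2 × 76 + 4 = 156
p(6) = 2 × 156 + 4 = 316
p(7) = 2 × 316 + 4 = 636
p(8) = 2 × 636 + 4 = 1276

1276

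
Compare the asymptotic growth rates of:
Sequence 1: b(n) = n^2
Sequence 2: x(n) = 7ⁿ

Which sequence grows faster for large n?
Comparing growth rates:
Growth-rate hierarchy: log n ≺ any polynomial ≺ any exponential cⁿ (c>1) ≺ n! ≺ nⁿ.
exponential base 7 dominates polynomial degree 2 asymptotically.

x(n) grows faster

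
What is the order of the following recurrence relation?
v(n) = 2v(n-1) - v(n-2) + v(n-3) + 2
The order is the largest lag k for which v(n-k) appears. Here the deepest term is v(n-3) (the 2 term is non-homogeneous and does not affect the order), so the order is 3.

Order 3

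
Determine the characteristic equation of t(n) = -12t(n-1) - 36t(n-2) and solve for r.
Substitute t(n) = rⁿ and divide through by rⁿ⁻²: r² + 12r + 36 = 0
Factor: (r + 6)² = 0, so r = -6 (double root).
General solution: t(n) = (A + Bn)·(-6)ⁿ

Characteristic: r² + 12r + 36 = 0, Roots: r = -6 (double root)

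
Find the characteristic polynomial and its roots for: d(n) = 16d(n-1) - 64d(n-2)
Substitute d(n) = rⁿ and divide through by rⁿ⁻²: r² - 16r + 64 = 0
Factor: (r - 8)² = 0, so r = 8 (double root).
General solution: d(n) = (A + Bn)·8ⁿ

Characteristic: r² - 16r + 64 = 0, Roots: r = 8 (double root)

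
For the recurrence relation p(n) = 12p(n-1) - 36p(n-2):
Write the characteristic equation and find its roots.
Substitute p(n) = rⁿ and divide through by rⁿ⁻²: r² - 12r + 36 = 0
Factor: (r - 6)² = 0, so r = 6 (double root).
General solution: p(n) = (A + Bn)·6ⁿ

Characteristic: r² - 12r + 36 = 0, Roots: r = 6 (double root)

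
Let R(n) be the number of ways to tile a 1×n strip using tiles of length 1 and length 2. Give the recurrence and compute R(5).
Condition on the last tile: it has length 1 (leaving a 1×(n-1) strip) or length 2 (leaving a 1×(n-2) strip), so R(n) = R(n-1) + R(n-2) (order-2 linear recurrence).
For 0 ≤ i < 2 only unit tiles fit, so R(i) = 1.
Iterating the recurrence: R(2) = 2, R(3) = 3, R(4) = 5, R(5) = 8.

R(n) = R(n-1) + R(n-2), with R(i) = 1 for 0 ≤ i < 2; R(5) = 8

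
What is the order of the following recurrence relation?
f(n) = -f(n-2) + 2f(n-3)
The order is the largest lag k for which f(n-k) appears. Here the deepest term is f(n-3), so the order is 3.

Order 3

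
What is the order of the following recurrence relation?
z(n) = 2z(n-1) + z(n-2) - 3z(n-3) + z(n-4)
The order is the largest lag k for which z(n-k) appears. Here the deepest term is z(n-4), so the order is 4.

Order 4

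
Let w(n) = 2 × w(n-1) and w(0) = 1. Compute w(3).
Computing step by step:
w(0) = 1
w(1) = 2 × 1 = 2
w(2) = 2 × 2 = 4
w(3) = 2 × 4 = 8

8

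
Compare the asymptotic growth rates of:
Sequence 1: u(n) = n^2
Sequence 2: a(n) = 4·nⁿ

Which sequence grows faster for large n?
Comparing growth rates:
Growth-rate hierarchy: log n ≺ any polynomial ≺ any exponential cⁿ (c>1) ≺ n! ≺ nⁿ.
super-exponential nⁿ dominates polynomial degree 2 asymptotically.

a(n) grows faster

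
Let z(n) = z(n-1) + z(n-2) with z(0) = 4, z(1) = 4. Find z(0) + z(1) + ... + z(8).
Computing the sequence terms: 4, 4, 8, 12, 20, 32, 52, 84, 136
Adding these values together:

352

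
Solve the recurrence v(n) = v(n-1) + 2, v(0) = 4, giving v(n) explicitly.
Recurrence: v(n) = v(n-1) + 2, initial: v(0) = 4.
Each step adds 2, so v(n) = v(0) + 2n = 2n + 4.

v(n) = 2n + 4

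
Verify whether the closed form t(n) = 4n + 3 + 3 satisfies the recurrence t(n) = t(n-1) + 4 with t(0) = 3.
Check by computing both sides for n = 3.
From the recurrence with t(0) = 3:
  t(0) = 3, t(1) = 7, t(2) = 11, t(3) = 15
  so the recurrence gives t(3) = 15.
From the proposed closed form t(n) = 4n + 3 + 3:
  t(3) = 18.
The recurrence gives 15 but the closed form gives 18, so the closed form does not satisfy the recurrence.

No, the closed form is incorrect.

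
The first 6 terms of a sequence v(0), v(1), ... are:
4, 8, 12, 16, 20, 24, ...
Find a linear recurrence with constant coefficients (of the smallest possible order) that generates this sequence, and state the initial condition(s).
Look for the lowest-order linear relation among consecutive terms.
Observation: consecutive differences are constant (= 4).
Check at n=2: 1·8 + 4 = 12. ✓

v(n) = v(n-1) + 4, v(0) = 4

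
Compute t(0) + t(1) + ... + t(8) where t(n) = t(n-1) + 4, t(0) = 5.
Computing the sequence terms: 5, 9, 13, 17, 21, 25, 29, 33, 37
Adding these values together:

189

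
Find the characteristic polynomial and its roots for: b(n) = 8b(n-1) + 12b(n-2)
Substitute b(n) = rⁿ and divide through by rⁿ⁻²: r² - 8r - 12 = 0
Discriminant: 8² + 4·12 = 112, not a perfect square, so by the quadratic formula r = (8 ± √112)/2.
General solution: b(n) = A·r₁ⁿ + B·r₂ⁿ where r₁,r₂ = (8 ± √112)/2

Characteristic: r² - 8r - 12 = 0, Roots: r = (8 ± √112)/2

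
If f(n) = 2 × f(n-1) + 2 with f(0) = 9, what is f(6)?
Computing step by step:
f(0) = 9
f(1) = 2 × 9 + 2 = 20
f(2) = 2 × 20 + 2 = 42
f(3) = 2 × 42 + 2 = 86
f(4) = 2 × 86 + 2 = 174
f(5) = 2 × 174 + 2 = 350
f(6) = 2 × 350 + 2 = 702

702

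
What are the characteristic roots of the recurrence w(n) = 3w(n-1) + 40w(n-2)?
Substitute w(n) = rⁿ and divide through by rⁿ⁻²: r² - 3r - 40 = 0
Factor: (r + 5)(r - 8) = 0, so r = -5, 8.
General solution: w(n) = A·(-5)ⁿ + B·8ⁿ

Characteristic: r² - 3r - 40 = 0, Roots: r = -5, 8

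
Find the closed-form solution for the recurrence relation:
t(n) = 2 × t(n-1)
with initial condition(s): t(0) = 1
Recurrence: t(n) = 2 × t(n-1), initial: t(0) = 1.
Each term is 2 times the previous, so this is geometric with ratio 2. After n steps: t(n) = t(0)·2ⁿ = 2ⁿ.

t(n) = 2ⁿ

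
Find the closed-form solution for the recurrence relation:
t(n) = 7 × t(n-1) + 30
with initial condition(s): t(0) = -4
Recurrence: t(n) = 7 × t(n-1) + 30, initial: t(0) = -4.
Try t(n) = A·7ⁿ + C. Substituting: A·7ⁿ + C = 7(A·7ⁿ⁻¹ + C) + 30 = A·7ⁿ + 7C + 30, so C = 7C + 30, giving C = -5. Then t(0) = A - 5 = -4 gives A = 1.

t(n) = 7ⁿ - 5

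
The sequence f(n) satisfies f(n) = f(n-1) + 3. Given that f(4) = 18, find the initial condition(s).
f(4) = f(0) + 4·3, so f(0) = 18 - 12 = 6.

f(0) = 6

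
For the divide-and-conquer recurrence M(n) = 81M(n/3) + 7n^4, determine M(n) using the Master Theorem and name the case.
Master Theorem template: M(n) = a·M(n/b) + f(n).
Here: a=81, b=3, f(n)=7n^4
Compute log_b(a) = log_3(81) = 4.
f(n) = 7n^4 = Θ(n^4). Case 2: M(n) = Θ(n^4 log n).

Case 2: M(n) = Θ(n^4 log n)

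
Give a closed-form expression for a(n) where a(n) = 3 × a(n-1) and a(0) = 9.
Recurrence: a(n) = 3 × a(n-1), initial: a(0) = 9.
Each term is 3 times the previous, so this is geometric with ratio 3. After n steps: a(n) = a(0)·3ⁿ = 9·3ⁿ.

a(n) = 9·3ⁿ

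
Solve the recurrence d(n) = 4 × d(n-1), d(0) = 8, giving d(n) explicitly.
Recurrence: d(n) = 4 × d(n-1), initial: d(0) = 8.
Each term is 4 times the previous, so this is geometric with ratio 4. After n steps: d(n) = d(0)·4ⁿ = 8·4ⁿ.

d(n) = 8·4ⁿ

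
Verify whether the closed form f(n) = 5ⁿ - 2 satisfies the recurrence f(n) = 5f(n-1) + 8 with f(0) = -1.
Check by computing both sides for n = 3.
From the recurrence with f(0) = -1:
  f(0) = -1, f(1) = 3, f(2) = 23, f(3) = 123
  so the recurrence gives f(3) = 123.
From the proposed closed form f(n) = 5ⁿ - 2:
  f(3) = 123.
Both sides give 123 at n = 3, and the initial condition(s) match, so the closed form is consistent.

Yes, the closed form is correct.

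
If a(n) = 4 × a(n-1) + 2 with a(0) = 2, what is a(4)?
Computing step by step:
a(0) = 2
a(1) = 4 × 2 + 2 = 10
a(2) = 4 × 10 + 2 = 42
a(3) = 4 × 42 + 2 = 170
a(4) = 4 × 170 + 2 = 682

682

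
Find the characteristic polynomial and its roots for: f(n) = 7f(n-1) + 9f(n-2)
Substitute f(n) = rⁿ and divide through by rⁿ⁻²: r² - 7r - 9 = 0
Discriminant: 7² + 4·9 = 85, not a perfect square, so by the quadratic formula r = (7 ± √85)/2.
General solution: f(n) = A·r₁ⁿ + B·r₂ⁿ where r₁,r₂ = (7 ± √85)/2

Characteristic: r² - 7r - 9 = 0, Roots: r = (7 ± √85)/2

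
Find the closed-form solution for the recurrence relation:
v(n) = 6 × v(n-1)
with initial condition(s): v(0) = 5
Recurrence: v(n) = 6 × v(n-1), initial: v(0) = 5.
Each term is 6 times the previous, so this is geometric with ratio 6. After n steps: v(n) = v(0)·6ⁿ = 5·6ⁿ.

v(n) = 5·6ⁿ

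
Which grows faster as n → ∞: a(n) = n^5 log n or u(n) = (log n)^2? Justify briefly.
Comparing growth rates:
Growth-rate hierarchy: log n ≺ any polynomial ≺ any exponential cⁿ (c>1) ≺ n! ≺ nⁿ.
polynomial degree 5 (with log factor) dominates polylogarithmic (log n)^2 asymptotically.

a(n) grows faster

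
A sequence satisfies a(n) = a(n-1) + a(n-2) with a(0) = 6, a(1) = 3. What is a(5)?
Computing the sequence terms:
6, 3, 9, 12, 21, 33

33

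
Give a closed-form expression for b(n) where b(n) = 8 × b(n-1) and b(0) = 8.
Recurrence: b(n) = 8 × b(n-1), initial: b(0) = 8.
Each term is 8 times the previous, so this is geometric with ratio 8. After n steps: b(n) = b(0)·8ⁿ = 8·8ⁿ.

b(n) = 8·8ⁿ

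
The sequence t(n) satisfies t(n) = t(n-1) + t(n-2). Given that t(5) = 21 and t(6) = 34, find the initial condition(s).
Work backwards using t(k) = t(k+2) - t(k+1):
t(4) = t(6) - t(5) = 34 - 21 = 13
t(3) = t(5) - t(4) = 21 - 13 = 8
t(2) = t(4) - t(3) = 13 - 8 = 5
t(1) = t(3) - t(2) = 8 - 5 = 3
t(0) = t(2) - t(1) = 5 - 3 = 2

t(0) = 2, t(1) = 3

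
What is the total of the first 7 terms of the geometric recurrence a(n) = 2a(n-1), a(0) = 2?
Computing the sequence terms: 2, 4, 8, 16, 32, 64, 128
Adding these values together:

254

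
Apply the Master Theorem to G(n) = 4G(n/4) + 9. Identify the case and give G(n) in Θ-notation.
Master Theorem template: G(n) = a·G(n/b) + f(n).
Here: a=4, b=4, f(n)=9
Compute log_b(a) = log_4(4) = 1.
f(n) = 9 = O(n^(1-ε)) with ε = 1. Case 1: G(n) = Θ(n^log_b(a)) = Θ(n).

Case 1: G(n) = Θ(n)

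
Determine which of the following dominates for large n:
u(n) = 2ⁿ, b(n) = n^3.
Comparing growth rates:
Growth-rate hierarchy: log n ≺ any polynomial ≺ any exponential cⁿ (c>1) ≺ n! ≺ nⁿ.
exponential base 2 dominates polynomial degree 3 asymptotically.

u(n) grows faster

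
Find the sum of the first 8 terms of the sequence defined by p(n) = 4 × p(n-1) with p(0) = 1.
Computing the sequence terms: 1, 4, 16, 64, 256, 1024, 4096, 16384
Adding these values together:

21845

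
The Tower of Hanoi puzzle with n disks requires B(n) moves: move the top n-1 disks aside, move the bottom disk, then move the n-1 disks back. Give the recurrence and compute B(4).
Moving n disks = move the top n-1 disks aside (B(n-1) moves) + move the largest disk (1 move) + move the n-1 disks back on top (B(n-1) moves), so B(n) = 2B(n-1) + 1, with B(1) = 1 (a single disk takes one move).
First terms: 1, 3, 7, 15, … — each is one less than a power of 2. Indeed B(n) + 1 = 2(B(n-1) + 1) with B(1) + 1 = 2, so B(n) + 1 = 2ⁿ and B(n) = 2ⁿ - 1.
Hence B(4) = 2^4 - 1 = 16 - 1 = 15.

B(n) = 2B(n-1) + 1, B(1) = 1; B(4) = 15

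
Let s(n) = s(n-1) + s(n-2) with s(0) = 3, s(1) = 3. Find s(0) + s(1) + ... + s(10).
Computing the sequence terms: 3, 3, 6, 9, 15, 24, 39, 63, 102, 165, 267
Adding these values together:

696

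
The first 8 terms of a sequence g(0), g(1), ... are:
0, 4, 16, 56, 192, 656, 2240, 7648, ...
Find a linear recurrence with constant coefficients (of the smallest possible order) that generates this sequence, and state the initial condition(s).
Look for the lowest-order linear relation among consecutive terms.
Observation: g(n) - 4·g(n-1) - (-2)·g(n-2) = 0 holds for the shown terms, and no order-1 relation g(n) = α·g(n-1) + β fits.
Check at n=3: 4·16 + (-2)·4 = 56. ✓

g(n) = 4g(n-1) - 2g(n-2), g(0) = 0, g(1) = 4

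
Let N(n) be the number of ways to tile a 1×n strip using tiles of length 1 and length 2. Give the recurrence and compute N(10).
Condition on the last tile: it has length 1 (leaving a 1×(n-1) strip) or length 2 (leaving a 1×(n-2) strip), so N(n) = N(n-1) + N(n-2) (order-2 linear recurrence).
For 0 ≤ i < 2 only unit tiles fit, so N(i) = 1.
Iterating the recurrence: N(2) = 2, N(3) = 3, N(4) = 5, N(5) = 8, N(6) = 13, N(7) = 21, N(8) = 34, N(9) = 55, N(10) = 89.

N(n) = N(n-1) + N(n-2), with N(i) = 1 for 0 ≤ i < 2; N(10) = 89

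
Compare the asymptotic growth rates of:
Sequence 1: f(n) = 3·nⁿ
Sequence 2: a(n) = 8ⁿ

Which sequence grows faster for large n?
Comparing growth rates:
Growth-rate hierarchy: log n ≺ any polynomial ≺ any exponential cⁿ (c>1) ≺ n! ≺ nⁿ.
super-exponential nⁿ dominates exponential base 8 asymptotically.

f(n) grows faster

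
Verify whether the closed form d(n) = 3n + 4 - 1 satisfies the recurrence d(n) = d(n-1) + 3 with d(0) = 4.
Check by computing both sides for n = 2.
From the recurrence with d(0) = 4:
  d(0) = 4, d(1) = 7, d(2) = 10
  so the recurrence gives d(2) = 10.
From the proposed closed form d(n) = 3n + 4 - 1:
  d(2) = 9.
The recurrence gives 10 but the closed form gives 9, so the closed form does not satisfy the recurrence.

No, the closed form is incorrect.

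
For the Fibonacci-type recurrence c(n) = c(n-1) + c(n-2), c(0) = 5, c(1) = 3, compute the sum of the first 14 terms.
Computing the sequence terms: 5, 3, 8, 11, 19, 30, 49, 79, 128, 207, 335, 542, 877, 1419
Adding these values together:

3712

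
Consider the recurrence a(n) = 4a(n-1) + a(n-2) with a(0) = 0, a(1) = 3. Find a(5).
Computing the sequence terms:
0, 3, 12, 51, 216, 915

915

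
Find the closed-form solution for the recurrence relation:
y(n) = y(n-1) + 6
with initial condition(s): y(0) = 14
Recurrence: y(n) = y(n-1) + 6, initial: y(0) = 14.
Each step adds 6, so y(n) = y(0) + 6n = 6n + 14.

y(n) = 6n + 14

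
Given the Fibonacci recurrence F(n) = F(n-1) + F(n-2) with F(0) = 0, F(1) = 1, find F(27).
Computing the sequence terms:
0, 1, 1, 2, 3, 5, 8, 13, 21, 34, 55, 89, 144, 233, 377, 610, 987, 1597, 2584, 4181, 6765, 10946, 17711, 28657, 46368, 75025, 121393, 196418

196418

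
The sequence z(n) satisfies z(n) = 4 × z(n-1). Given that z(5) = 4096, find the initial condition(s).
In general z(n) = 4ⁿ · z(0). At n = 5: z(0) = z(5) / 4^5 = 4096 / 1024 = 4.

z(0) = 4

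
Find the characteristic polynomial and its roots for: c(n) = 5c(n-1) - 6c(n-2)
Substitute c(n) = rⁿ and divide through by rⁿ⁻²: r² - 5r + 6 = 0
Factor: (r - 3)(r - 2) = 0, so r = 3, 2.
General solution: c(n) = A·3ⁿ + B·2ⁿ

Characteristic: r² - 5r + 6 = 0, Roots: r = 3, 2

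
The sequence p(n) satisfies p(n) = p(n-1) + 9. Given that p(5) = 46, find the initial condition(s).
p(5) = p(0) + 5·9, so p(0) = 46 - 45 = 1.

p(0) = 1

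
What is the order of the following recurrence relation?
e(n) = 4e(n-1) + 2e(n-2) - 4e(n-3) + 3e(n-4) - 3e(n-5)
The order is the largest lag k for which e(n-k) appears. Here the deepest term is e(n-5), so the order is 5.

Order 5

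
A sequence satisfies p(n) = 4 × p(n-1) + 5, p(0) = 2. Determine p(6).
Computing step by step:
p(0) = 2
p(1) = 4 × 2 + 5 = 13
p(2) = 4 × 13 + 5 = 57
p(3) = 4 × 57 + 5 = 233
p(4) = 4 × 233 + 5 = 937
p(5) = 4 × 937 + 5 = 3753
p(6) = 4 × 3753 + 5 = 15017

15017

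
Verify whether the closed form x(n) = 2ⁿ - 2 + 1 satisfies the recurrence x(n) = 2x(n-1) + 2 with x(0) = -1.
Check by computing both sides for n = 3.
From the recurrence with x(0) = -1:
  x(0) = -1, x(1) = 0, x(2) = 2, x(3) = 6
  so the recurrence gives x(3) = 6.
From the proposed closed form x(n) = 2ⁿ - 2 + 1:
  x(3) = 7.
The recurrence gives 6 but the closed form gives 7, so the closed form does not satisfy the recurrence.

No, the closed form is incorrect.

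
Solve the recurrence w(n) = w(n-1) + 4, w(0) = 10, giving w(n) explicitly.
Recurrence: w(n) = w(n-1) + 4, initial: w(0) = 10.
Each step adds 4, so w(n) = w(0) + 4n = 4n + 10.

w(n) = 4n + 10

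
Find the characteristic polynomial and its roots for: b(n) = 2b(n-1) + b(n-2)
Substitute b(n) = rⁿ and divide through by rⁿ⁻²: r² - 2r - 1 = 0
Discriminant: 2² + 4·1 = 8, not a perfect square, so by the quadratic formula r = (2 ± √8)/2.
General solution: b(n) = A·r₁ⁿ + B·r₂ⁿ where r₁,r₂ = (2 ± √8)/2

Characteristic: r² - 2r - 1 = 0, Roots: r = (2 ± √8)/2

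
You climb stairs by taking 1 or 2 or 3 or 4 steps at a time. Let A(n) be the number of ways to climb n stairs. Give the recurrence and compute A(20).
Condition on the size of the last step (1 to 4): before it there were n-1, …, n-4 stairs climbed, and these cases are disjoint, so A(n) = A(n-1) + A(n-2) + A(n-3) + A(n-4) (order-4 linear recurrence).
Initial conditions by direct count (compositions of i into parts ≤ 4): A(1) = 1; A(2) = 2; A(3) = 4; A(4) = 8.
Iterating the recurrence: A(5) = 15, A(6) = 29, A(7) = 56, A(8) = 108, A(9) = 208, A(10) = 401, A(11) = 773, A(12) = 1490, A(13) = 2872, A(14) = 5536, A(15) = 10671, A(16) = 20569, A(17) = 39648, A(18) = 76424, A(19) = 147312, A(20) = 283953.

A(n) = A(n-1) + A(n-2) + A(n-3) + A(n-4), A(1) = 1, A(2) = 2, A(3) = 4, A(4) = 8; A(20) = 283953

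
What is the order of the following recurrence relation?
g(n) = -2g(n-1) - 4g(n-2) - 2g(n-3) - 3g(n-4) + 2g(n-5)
The order is the largest lag k for which g(n-k) appears. Here the deepest term is g(n-5), so the order is 5.

Order 5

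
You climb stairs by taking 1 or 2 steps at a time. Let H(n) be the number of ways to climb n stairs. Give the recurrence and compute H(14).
Condition on the size of the last step (1 to 2): before it there were n-1, …, n-2 stairs climbed, and these cases are disjoint, so H(n) = H(n-1) + H(n-2) (Fibonacci-type sequence).
Initial conditions by direct count (compositions of i into parts ≤ 2): H(1) = 1; H(2) = 2.
Iterating the recurrence: H(3) = 3, H(4) = 5, H(5) = 8, H(6) = 13, H(7) = 21, H(8) = 34, H(9) = 55, H(10) = 89, H(11) = 144, H(12) = 233, H(13) = 377, H(14) = 610.

H(n) = H(n-1) + H(n-2), H(1) = 1, H(2) = 2; H(14) = 610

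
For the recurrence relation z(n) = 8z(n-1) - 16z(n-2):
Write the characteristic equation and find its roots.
Substitute z(n) = rⁿ and divide through by rⁿ⁻²: r² - 8r + 16 = 0
Factor: (r - 4)² = 0, so r = 4 (double root).
General solution: z(n) = (A + Bn)·4ⁿ

Characteristic: r² - 8r + 16 = 0, Roots: r = 4 (double root)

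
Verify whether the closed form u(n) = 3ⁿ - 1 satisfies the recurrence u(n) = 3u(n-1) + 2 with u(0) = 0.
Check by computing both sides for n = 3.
From the recurrence with u(0) = 0:
  u(0) = 0, u(1) = 2, u(2) = 8, u(3) = 26
  so the recurrence gives u(3) = 26.
From the proposed closed form u(n) = 3ⁿ - 1:
  u(3) = 26.
Both sides give 26 at n = 3, and the initial condition(s) match, so the closed form is consistent.

Yes, the closed form is correct.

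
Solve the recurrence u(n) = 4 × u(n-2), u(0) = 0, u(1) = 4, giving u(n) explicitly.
Recurrence: u(n) = 4 × u(n-2), initial: u(0) = 0, u(1) = 4.
Characteristic equation: r² - 4 = 0, which factors as (r - 2)(r + 2) = 0, so r = 2, -2. General solution u(n) = A·2ⁿ + B·(-2)ⁿ. From u(0) = 0: A + B = 0. From u(1) = 4: 2A - 2B = 4. Solving gives A = 1, B = -1.

u(n) = 2ⁿ - (-2)ⁿ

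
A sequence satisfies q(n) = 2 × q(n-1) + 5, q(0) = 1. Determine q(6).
Computing step by step:
q(0) = 1
q(1) = 2 × 1 + 5 = 7
q(2) = 2 × 7 + 5 = 19
q(3) = 2 × 19 + 5 = 43
q(4) = 2 × 43 + 5 = 91
q(5) = 2 × 91 + 5 = 187
q(6) = 2 × 187 + 5 = 379

379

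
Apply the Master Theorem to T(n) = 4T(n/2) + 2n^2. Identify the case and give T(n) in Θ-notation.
Master Theorem template: T(n) = a·T(n/b) + f(n).
Here: a=4, b=2, f(n)=2n^2
Compute log_b(a) = log_2(4) = 2.
f(n) = 2n^2 = Θ(n^2). Case 2: T(n) = Θ(n^2 log n).

Case 2: T(n) = Θ(n^2 log n)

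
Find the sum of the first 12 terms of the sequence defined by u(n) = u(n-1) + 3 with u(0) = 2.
Computing the sequence terms: 2, 5, 8, 11, 14, 17, 20, 23, 26, 29, 32, 35
Adding these values together:

222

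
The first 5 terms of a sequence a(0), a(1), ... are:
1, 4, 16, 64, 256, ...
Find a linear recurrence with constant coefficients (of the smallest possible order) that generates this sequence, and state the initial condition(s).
Look for the lowest-order linear relation among consecutive terms.
Observation: each term is 4× the previous.
Check at n=2: 4·4 = 16. ✓

a(n) = 4 × a(n-1), a(0) = 1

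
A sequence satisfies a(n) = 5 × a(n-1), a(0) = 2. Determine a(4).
Computing step by step:
a(0) = 2
a(1) = 5 × 2 = 10
a(2) = 5 × 10 = 50
a(3) = 5 × 50 = 250
a(4) = 5 × 250 = 1250

1250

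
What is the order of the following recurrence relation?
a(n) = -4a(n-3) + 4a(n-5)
The order is the largest lag k for which a(n-k) appears. Here the deepest term is a(n-5), so the order is 5.

Order 5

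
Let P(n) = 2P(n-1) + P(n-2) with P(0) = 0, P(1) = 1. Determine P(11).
Computing the sequence terms:
0, 1, 2, 5, 12, 29, 70, 169, 408, 985, 2378, 5741

5741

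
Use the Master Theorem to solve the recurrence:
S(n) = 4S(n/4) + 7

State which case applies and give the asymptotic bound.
Master Theorem template: S(n) = a·S(n/b) + f(n).
Here: a=4, b=4, f(n)=7
Compute log_b(a) = log_4(4) = 1.
f(n) = 7 = O(n^(1-ε)) with ε = 1. Case 1: S(n) = Θ(n^log_b(a)) = Θ(n).

Case 1: S(n) = Θ(n)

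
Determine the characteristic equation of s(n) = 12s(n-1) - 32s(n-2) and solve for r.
Substitute s(n) = rⁿ and divide through by rⁿ⁻²: r² - 12r + 32 = 0
Factor: (r - 4)(r - 8) = 0, so r = 4, 8.
General solution: s(n) = A·4ⁿ + B·8ⁿ

Characteristic: r² - 12r + 32 = 0, Roots: r = 4, 8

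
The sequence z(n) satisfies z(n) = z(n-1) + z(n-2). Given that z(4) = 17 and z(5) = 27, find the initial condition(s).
Work backwards using z(k) = z(k+2) - z(k+1):
z(3) = z(5) - z(4) = 27 - 17 = 10
z(2) = z(4) - z(3) = 17 - 10 = 7
z(1) = z(3) - z(2) = 10 - 7 = 3
z(0) = z(2) - z(1) = 7 - 3 = 4

z(0) = 4, z(1) = 3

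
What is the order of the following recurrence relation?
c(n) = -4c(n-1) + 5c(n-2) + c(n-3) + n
The order is the largest lag k for which c(n-k) appears. Here the deepest term is c(n-3) (the n term is non-homogeneous and does not affect the order), so the order is 3.

Order 3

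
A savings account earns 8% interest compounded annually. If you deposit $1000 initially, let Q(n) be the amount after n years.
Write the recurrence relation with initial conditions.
Each year the balance grows by 8%, i.e. is multiplied by 1 + 8/100 = 1.08, so Q(n) = 1.08 × Q(n-1). The initial deposit gives Q(0) = 1000.
Unrolling gives the closed form Q(n) = 1000 × (1.08)ⁿ.

Q(n) = 1.08 × Q(n-1), Q(0) = 1000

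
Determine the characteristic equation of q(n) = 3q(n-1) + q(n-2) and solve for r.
Substitute q(n) = rⁿ and divide through by rⁿ⁻²: r² - 3r - 1 = 0
Discriminant: 3² + 4·1 = 13, not a perfect square, so by the quadratic formula r = (3 ± √13)/2.
General solution: q(n) = A·r₁ⁿ + B·r₂ⁿ where r₁,r₂ = (3 ± √13)/2

Characteristic: r² - 3r - 1 = 0, Roots: r = (3 ± √13)/2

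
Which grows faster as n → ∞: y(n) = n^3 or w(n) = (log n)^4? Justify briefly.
Comparing growth rates:
Growth-rate hierarchy: log n ≺ any polynomial ≺ any exponential cⁿ (c>1) ≺ n! ≺ nⁿ.
polynomial degree 3 dominates polylogarithmic (log n)^4 asymptotically.

y(n) grows faster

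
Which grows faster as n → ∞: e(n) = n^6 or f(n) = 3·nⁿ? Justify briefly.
Comparing growth rates:
Growth-rate hierarchy: log n ≺ any polynomial ≺ any exponential cⁿ (c>1) ≺ n! ≺ nⁿ.
super-exponential nⁿ dominates polynomial degree 6 asymptotically.

f(n) grows faster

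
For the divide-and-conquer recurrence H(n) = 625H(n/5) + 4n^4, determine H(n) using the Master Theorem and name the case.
Master Theorem template: H(n) = a·H(n/b) + f(n).
Here: a=625, b=5, f(n)=4n^4
Compute log_b(a) = log_5(625) = 4.
f(n) = 4n^4 = Θ(n^4). Case 2: H(n) = Θ(n^4 log n).

Case 2: H(n) = Θ(n^4 log n)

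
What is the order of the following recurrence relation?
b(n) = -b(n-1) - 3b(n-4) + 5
The order is the largest lag k for which b(n-k) appears. Here the deepest term is b(n-4) (the 5 term is non-homogeneous and does not affect the order), so the order is 4.

Order 4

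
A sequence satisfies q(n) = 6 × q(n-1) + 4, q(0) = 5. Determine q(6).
Computing step by step:
q(0) = 5
q(1) = 6 × 5 + 4 = 34
q(2) = 6 × 34 + 4 = 208
q(3) = 6 × 208 + 4 = 1252
q(4) = 6 × 1252 + 4 = 7516
q(5) = 6 × 7516 + 4 = 45100
q(6) = 6 × 45100 + 4 = 270604

270604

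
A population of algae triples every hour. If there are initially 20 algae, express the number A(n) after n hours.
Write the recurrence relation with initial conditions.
Each hour multiplies the count by 3, so the count after n hours depends only on the count after n-1 hours: A(n) = 3 × A(n-1). The starting count gives A(0) = 20.
Unrolling n times gives the closed form A(n) = 20 × 3ⁿ.

A(n) = 3 × A(n-1), A(0) = 20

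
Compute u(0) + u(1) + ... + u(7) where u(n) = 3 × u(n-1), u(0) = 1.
Computing the sequence terms: 1, 3, 9, 27, 81, 243, 729, 2187
Adding these values together:

3280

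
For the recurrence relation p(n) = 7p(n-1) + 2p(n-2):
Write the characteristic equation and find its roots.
Substitute p(n) = rⁿ and divide through by rⁿ⁻²: r² - 7r - 2 = 0
Discriminant: 7² + 4·2 = 57, not a perfect square, so by the quadratic formula r = (7 ± √57)/2.
General solution: p(n) = A·r₁ⁿ + B·r₂ⁿ where r₁,r₂ = (7 ± √57)/2

Characteristic: r² - 7r - 2 = 0, Roots: r = (7 ± √57)/2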